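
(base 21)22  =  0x2c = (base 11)40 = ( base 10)44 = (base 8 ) 54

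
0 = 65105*0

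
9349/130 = 71 + 119/130= 71.92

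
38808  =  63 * 616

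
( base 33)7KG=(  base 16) 206b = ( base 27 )baa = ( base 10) 8299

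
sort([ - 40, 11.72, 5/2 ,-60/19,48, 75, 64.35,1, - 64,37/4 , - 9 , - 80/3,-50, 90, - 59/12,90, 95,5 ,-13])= [ - 64, - 50,  -  40, - 80/3, - 13, - 9, - 59/12, - 60/19, 1, 5/2, 5,37/4 , 11.72, 48, 64.35, 75, 90, 90,  95]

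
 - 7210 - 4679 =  - 11889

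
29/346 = 29/346 = 0.08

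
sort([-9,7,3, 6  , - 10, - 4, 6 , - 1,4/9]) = [ - 10, - 9, - 4, -1,4/9,3,6,6,7] 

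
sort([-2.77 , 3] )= [-2.77,3]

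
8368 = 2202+6166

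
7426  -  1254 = 6172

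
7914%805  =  669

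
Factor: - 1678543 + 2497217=818674 = 2^1*409337^1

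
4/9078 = 2/4539 = 0.00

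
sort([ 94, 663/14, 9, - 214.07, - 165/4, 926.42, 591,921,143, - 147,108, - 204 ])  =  [  -  214.07, - 204, - 147 , - 165/4, 9,663/14,94,108, 143,591,  921,926.42 ]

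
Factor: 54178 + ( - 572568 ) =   -  2^1*5^1*51839^1 = - 518390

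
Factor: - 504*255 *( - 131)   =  16836120 = 2^3*3^3*5^1 * 7^1*17^1*131^1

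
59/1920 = 59/1920 = 0.03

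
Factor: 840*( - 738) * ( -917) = 2^4*3^3*5^1*7^2*41^1*131^1 = 568466640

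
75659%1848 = 1739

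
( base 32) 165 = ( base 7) 3363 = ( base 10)1221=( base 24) 22l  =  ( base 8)2305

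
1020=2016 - 996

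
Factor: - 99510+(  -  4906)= - 2^5*13^1*251^1 = - 104416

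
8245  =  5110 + 3135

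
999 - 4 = 995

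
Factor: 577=577^1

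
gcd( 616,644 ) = 28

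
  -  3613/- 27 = 133 + 22/27 = 133.81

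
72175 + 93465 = 165640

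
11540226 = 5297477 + 6242749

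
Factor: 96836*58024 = 5618812064=2^5*43^1*563^1*7253^1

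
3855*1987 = 7659885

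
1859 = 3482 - 1623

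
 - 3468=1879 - 5347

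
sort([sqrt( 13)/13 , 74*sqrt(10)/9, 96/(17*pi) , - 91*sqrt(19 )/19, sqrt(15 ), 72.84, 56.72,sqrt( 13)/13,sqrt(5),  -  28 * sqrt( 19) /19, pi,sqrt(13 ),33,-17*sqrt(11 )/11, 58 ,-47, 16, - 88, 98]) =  [ - 88, - 47 , - 91*sqrt(19)/19, - 28*sqrt( 19 )/19,  -  17*sqrt(11 ) /11,sqrt(13 ) /13,sqrt(13 )/13, 96/(17*pi),sqrt(5), pi , sqrt(13), sqrt(15),16, 74*sqrt(10 ) /9,33,56.72, 58 , 72.84,98] 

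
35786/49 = 730  +  16/49 = 730.33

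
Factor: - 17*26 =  - 442 = - 2^1 *13^1*17^1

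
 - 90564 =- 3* 30188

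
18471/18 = 6157/6 = 1026.17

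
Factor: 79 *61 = 4819 = 61^1*79^1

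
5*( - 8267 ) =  - 41335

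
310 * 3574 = 1107940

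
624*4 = 2496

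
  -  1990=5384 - 7374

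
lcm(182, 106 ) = 9646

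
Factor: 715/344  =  2^(  -  3 )*5^1*11^1*13^1*43^ ( - 1)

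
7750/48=3875/24 = 161.46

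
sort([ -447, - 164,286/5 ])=[ - 447,  -  164, 286/5] 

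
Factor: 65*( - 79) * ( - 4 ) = 2^2 * 5^1*13^1*79^1 = 20540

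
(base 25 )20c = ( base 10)1262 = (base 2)10011101110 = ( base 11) a48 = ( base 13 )761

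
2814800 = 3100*908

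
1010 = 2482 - 1472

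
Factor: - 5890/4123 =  - 2^1*5^1*7^( - 1) = - 10/7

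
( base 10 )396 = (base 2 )110001100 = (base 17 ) 165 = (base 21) ii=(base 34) BM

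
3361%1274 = 813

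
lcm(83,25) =2075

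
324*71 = 23004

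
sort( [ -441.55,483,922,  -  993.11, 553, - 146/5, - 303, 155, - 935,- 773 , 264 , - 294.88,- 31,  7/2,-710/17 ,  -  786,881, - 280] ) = [- 993.11 ,- 935, - 786,- 773,- 441.55, - 303 ,  -  294.88,-280,  -  710/17 ,  -  31,  -  146/5,7/2, 155 , 264,  483,  553,  881,  922] 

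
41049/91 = 451+8/91= 451.09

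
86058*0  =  0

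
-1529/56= - 28 + 39/56  =  -27.30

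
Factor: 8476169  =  13^1 * 347^1*1879^1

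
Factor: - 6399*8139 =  - 3^5*79^1* 2713^1 = - 52081461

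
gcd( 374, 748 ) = 374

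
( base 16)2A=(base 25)1h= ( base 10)42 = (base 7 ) 60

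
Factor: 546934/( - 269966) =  - 703/347 = - 19^1*37^1*347^ (-1 ) 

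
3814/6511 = 3814/6511 = 0.59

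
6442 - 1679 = 4763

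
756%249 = 9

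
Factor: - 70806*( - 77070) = 2^2*3^2*5^1*7^1*367^1*11801^1=5457018420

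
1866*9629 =17967714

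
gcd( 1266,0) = 1266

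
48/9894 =8/1649 = 0.00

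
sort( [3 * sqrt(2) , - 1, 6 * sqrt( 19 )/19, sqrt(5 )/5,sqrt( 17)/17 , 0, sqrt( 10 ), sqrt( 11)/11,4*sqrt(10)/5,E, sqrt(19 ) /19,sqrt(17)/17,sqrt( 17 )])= [ - 1,0,sqrt(19)/19,  sqrt(17)/17,sqrt(17) /17, sqrt(11)/11, sqrt(5)/5, 6*sqrt(19)/19,4 * sqrt( 10) /5, E,sqrt( 10), sqrt(17),3* sqrt( 2)] 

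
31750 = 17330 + 14420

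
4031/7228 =29/52 = 0.56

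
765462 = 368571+396891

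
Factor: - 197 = -197^1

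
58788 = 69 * 852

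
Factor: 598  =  2^1  *13^1*23^1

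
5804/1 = 5804 = 5804.00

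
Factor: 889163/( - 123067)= - 7^ ( - 1 ) * 11^1*17581^( - 1) * 80833^1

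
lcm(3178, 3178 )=3178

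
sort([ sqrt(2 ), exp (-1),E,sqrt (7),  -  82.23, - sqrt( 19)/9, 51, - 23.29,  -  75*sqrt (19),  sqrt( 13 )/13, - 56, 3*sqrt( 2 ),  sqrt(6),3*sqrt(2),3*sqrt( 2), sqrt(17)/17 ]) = [ - 75*sqrt (19 ), - 82.23,  -  56,-23.29, - sqrt( 19)/9, sqrt(17 ) /17 , sqrt( 13 )/13,  exp( - 1 ), sqrt(2), sqrt(6),sqrt ( 7),E, 3 * sqrt(2),3*sqrt( 2 ),3*sqrt (2),51 ] 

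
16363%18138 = 16363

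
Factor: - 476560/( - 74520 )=2^1*3^ (-4 )*7^1*37^1= 518/81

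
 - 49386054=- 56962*867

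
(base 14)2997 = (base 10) 7385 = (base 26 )AO1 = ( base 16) 1cd9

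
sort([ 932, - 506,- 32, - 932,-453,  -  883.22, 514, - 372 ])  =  [ -932 , - 883.22,  -  506 , - 453, - 372,-32,514  ,  932 ] 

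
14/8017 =14/8017 = 0.00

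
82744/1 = 82744  =  82744.00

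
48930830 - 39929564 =9001266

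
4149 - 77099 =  - 72950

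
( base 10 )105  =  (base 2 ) 1101001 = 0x69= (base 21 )50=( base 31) 3C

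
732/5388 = 61/449 = 0.14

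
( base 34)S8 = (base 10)960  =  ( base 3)1022120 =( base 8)1700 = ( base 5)12320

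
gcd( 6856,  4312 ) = 8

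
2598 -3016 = -418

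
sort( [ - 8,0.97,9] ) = [-8,0.97,9]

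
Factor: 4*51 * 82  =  2^3 * 3^1* 17^1 * 41^1 =16728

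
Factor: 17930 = 2^1*5^1*11^1 * 163^1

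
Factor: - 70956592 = -2^4*7^1*409^1*1549^1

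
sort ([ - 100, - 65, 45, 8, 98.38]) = [ - 100, - 65, 8, 45, 98.38 ] 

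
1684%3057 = 1684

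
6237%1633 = 1338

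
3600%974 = 678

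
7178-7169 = 9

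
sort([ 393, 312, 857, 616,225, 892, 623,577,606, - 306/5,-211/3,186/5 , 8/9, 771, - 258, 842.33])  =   [ - 258, - 211/3,-306/5, 8/9,186/5, 225, 312,393 , 577, 606,616,  623, 771, 842.33 , 857,892]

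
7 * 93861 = 657027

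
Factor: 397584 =2^4*3^2*11^1*251^1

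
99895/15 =19979/3 = 6659.67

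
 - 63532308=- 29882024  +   - 33650284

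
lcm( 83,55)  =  4565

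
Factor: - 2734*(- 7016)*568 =2^7*71^1*877^1*1367^1  =  10895230592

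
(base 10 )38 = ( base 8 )46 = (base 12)32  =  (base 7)53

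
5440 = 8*680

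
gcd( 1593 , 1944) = 27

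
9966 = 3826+6140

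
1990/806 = 2 + 189/403 = 2.47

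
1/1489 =1/1489 =0.00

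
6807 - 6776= 31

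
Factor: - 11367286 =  -2^1*7^1*103^1*7883^1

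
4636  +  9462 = 14098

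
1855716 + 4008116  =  5863832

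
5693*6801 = 38718093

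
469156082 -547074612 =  - 77918530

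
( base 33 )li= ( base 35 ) kb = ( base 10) 711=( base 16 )2C7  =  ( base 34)KV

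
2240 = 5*448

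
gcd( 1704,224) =8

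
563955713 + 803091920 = 1367047633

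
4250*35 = 148750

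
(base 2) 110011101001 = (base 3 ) 11112102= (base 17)B77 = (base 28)461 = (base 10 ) 3305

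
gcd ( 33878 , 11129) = 1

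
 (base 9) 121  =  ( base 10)100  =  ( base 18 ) 5a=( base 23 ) 48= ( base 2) 1100100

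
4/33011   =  4/33011 = 0.00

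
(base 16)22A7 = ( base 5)240441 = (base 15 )2966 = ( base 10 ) 8871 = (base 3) 110011120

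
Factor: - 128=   -  2^7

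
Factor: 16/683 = 2^4* 683^( - 1)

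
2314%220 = 114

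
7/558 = 7/558 =0.01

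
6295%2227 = 1841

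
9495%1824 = 375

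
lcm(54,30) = 270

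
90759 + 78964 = 169723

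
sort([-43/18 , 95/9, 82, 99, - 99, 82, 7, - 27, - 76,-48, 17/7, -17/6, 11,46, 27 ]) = [-99, - 76, - 48,-27, -17/6, - 43/18,17/7,7,95/9,  11,27, 46 , 82, 82, 99]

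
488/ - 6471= - 1 + 5983/6471 = -0.08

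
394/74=5+12/37 = 5.32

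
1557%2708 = 1557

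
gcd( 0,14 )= 14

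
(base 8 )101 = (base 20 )35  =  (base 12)55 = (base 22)2L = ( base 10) 65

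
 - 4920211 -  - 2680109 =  - 2240102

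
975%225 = 75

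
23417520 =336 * 69695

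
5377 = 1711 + 3666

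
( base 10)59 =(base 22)2f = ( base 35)1o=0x3B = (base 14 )43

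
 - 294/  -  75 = 3  +  23/25 = 3.92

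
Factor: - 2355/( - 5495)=3/7 = 3^1*7^( - 1)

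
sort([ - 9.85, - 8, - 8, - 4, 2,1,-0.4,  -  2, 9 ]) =[-9.85, - 8,-8, - 4, - 2, - 0.4,1,  2,9 ]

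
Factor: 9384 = 2^3*3^1*17^1*23^1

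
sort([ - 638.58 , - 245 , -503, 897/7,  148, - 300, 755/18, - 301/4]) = [ - 638.58, - 503, - 300, - 245, - 301/4, 755/18, 897/7, 148 ]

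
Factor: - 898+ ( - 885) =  - 1783^1= - 1783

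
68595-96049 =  - 27454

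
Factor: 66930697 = 269^1*248813^1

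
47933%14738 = 3719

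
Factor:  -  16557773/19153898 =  - 2^( - 1)*167^(  -  1)*449^1*36877^1 * 57347^( - 1 )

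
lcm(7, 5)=35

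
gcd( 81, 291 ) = 3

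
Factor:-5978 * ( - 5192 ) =2^4*7^2 *11^1*59^1*61^1 = 31037776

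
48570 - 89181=-40611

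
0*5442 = 0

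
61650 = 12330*5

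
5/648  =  5/648 = 0.01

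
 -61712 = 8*( - 7714 )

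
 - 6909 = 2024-8933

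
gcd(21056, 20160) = 448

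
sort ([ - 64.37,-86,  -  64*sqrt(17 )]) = [ - 64*sqrt( 17 ), - 86, - 64.37 ]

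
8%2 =0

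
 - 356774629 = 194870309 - 551644938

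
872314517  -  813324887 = 58989630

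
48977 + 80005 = 128982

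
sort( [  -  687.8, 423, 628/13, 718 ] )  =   [ - 687.8, 628/13, 423, 718]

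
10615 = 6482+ 4133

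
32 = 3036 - 3004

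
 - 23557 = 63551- 87108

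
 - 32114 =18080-50194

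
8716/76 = 2179/19 = 114.68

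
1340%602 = 136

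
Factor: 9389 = 41^1*229^1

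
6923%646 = 463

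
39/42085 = 39/42085 = 0.00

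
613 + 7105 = 7718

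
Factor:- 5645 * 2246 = - 2^1*5^1 * 1123^1*1129^1 = - 12678670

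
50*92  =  4600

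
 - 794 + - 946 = - 1740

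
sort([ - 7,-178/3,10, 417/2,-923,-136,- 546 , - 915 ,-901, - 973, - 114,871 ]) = [-973, - 923,-915,-901,-546, - 136,-114,-178/3,-7, 10,417/2,871 ]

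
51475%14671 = 7462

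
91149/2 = 45574+ 1/2 = 45574.50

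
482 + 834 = 1316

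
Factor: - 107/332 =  - 2^(-2)*83^ ( - 1 )*107^1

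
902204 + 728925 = 1631129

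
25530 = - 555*( -46)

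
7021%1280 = 621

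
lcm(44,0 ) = 0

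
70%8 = 6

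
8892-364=8528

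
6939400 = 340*20410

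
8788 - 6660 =2128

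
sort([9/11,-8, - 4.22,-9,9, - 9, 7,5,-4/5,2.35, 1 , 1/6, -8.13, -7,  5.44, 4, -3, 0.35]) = [ - 9,-9 ,-8.13, - 8  , - 7, - 4.22, - 3 , - 4/5,1/6, 0.35, 9/11,  1,2.35, 4,5, 5.44,  7,9]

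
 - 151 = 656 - 807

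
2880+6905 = 9785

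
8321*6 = 49926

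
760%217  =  109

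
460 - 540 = - 80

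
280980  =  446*630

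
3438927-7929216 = -4490289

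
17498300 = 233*75100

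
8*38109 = 304872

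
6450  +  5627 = 12077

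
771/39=19  +  10/13  =  19.77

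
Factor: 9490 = 2^1*5^1 * 13^1 * 73^1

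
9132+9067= 18199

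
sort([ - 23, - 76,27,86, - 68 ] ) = [-76, - 68, - 23, 27,86 ] 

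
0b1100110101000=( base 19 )i3d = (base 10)6568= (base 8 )14650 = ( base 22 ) DCC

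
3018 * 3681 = 11109258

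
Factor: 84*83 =6972=2^2*3^1*7^1*83^1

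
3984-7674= - 3690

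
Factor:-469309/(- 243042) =2^( - 1 )*3^ ( - 1 ) * 31^1*15139^1*40507^( - 1)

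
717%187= 156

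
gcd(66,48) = 6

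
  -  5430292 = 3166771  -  8597063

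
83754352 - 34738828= 49015524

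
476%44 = 36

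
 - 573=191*( - 3)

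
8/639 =8/639 = 0.01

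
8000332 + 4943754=12944086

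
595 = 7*85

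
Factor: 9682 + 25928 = 35610 = 2^1*3^1*5^1*1187^1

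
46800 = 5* 9360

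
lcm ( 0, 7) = 0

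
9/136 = 9/136 = 0.07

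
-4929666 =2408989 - 7338655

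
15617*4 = 62468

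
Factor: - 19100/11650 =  - 2^1 *191^1*233^( - 1)=-382/233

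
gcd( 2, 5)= 1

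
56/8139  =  56/8139 = 0.01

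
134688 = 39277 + 95411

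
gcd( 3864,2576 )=1288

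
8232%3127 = 1978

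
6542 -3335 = 3207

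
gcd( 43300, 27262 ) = 2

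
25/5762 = 25/5762=0.00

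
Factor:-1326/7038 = -3^(  -  1 )*13^1*23^ (-1 ) = -13/69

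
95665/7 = 13666  +  3/7=13666.43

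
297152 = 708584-411432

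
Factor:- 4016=  -  2^4*251^1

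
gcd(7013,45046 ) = 1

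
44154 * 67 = 2958318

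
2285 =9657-7372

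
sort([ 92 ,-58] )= [ - 58, 92]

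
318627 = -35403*( - 9 ) 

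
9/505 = 9/505 =0.02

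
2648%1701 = 947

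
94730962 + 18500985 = 113231947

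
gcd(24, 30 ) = 6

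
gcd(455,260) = 65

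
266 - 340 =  - 74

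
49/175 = 7/25=0.28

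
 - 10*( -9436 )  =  94360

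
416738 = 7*59534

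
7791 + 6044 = 13835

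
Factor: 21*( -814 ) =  - 2^1*3^1*7^1*11^1*37^1 = - 17094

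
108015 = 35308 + 72707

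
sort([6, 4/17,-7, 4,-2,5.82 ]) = [ - 7, - 2, 4/17, 4, 5.82, 6]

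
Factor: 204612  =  2^2 * 3^1*17^2*59^1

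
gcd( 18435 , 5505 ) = 15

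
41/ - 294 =  -  41/294 = - 0.14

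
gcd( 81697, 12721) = 1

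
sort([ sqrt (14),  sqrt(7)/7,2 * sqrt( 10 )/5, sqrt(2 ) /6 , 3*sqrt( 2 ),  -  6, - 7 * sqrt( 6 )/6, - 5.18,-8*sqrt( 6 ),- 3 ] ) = [ - 8 * sqrt(6 ),-6,-5.18, - 3,-7*sqrt(6)/6,  sqrt( 2)/6, sqrt( 7)/7,2*sqrt(10 ) /5,sqrt( 14),3*sqrt ( 2)] 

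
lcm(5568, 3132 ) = 50112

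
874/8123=874/8123 = 0.11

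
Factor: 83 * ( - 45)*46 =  - 171810  =  - 2^1 * 3^2* 5^1*23^1* 83^1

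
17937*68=1219716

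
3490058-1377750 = 2112308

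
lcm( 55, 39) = 2145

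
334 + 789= 1123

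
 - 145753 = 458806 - 604559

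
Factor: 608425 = 5^2*24337^1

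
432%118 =78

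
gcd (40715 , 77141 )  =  1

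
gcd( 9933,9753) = 3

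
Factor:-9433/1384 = - 2^( - 3 )*173^( - 1)*9433^1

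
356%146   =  64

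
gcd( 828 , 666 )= 18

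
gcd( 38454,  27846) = 1326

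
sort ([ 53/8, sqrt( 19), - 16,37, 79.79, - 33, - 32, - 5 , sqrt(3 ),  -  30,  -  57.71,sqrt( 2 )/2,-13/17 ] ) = [ - 57.71, - 33, - 32, - 30 ,-16,-5 ,  -  13/17,  sqrt(2) /2, sqrt(3 ), sqrt ( 19 ),53/8, 37,79.79] 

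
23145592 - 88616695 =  - 65471103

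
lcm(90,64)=2880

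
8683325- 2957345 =5725980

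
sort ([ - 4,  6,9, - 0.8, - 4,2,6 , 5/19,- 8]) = [ - 8, - 4 , - 4, - 0.8,5/19,2,6,6,9]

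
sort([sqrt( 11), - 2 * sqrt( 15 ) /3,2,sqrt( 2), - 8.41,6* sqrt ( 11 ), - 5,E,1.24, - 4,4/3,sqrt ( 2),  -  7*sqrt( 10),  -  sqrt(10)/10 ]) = [-7 * sqrt(10), - 8.41, - 5, - 4 ,  -  2*sqrt( 15)/3, - sqrt ( 10) /10,  1.24, 4/3, sqrt (2), sqrt ( 2),2,E, sqrt( 11),6  *  sqrt ( 11)]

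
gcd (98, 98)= 98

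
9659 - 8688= 971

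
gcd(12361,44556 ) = 47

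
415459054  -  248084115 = 167374939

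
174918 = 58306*3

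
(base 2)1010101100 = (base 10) 684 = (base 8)1254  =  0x2AC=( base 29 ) nh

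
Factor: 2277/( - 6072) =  - 2^( - 3 )*3^1  =  - 3/8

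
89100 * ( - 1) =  - 89100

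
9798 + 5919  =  15717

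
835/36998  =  835/36998  =  0.02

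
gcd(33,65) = 1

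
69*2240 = 154560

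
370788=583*636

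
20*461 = 9220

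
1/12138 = 1/12138 = 0.00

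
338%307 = 31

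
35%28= 7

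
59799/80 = 59799/80 = 747.49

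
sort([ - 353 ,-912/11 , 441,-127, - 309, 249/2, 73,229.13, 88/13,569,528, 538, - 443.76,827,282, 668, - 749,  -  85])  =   [ - 749,-443.76 , - 353, - 309, - 127,  -  85,  -  912/11, 88/13,  73 , 249/2, 229.13, 282, 441 , 528,538,569,668, 827 ]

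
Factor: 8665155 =3^2*5^1*17^1*47^1*241^1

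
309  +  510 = 819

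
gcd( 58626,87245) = 1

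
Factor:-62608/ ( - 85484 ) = 52/71 = 2^2*13^1*71^( - 1)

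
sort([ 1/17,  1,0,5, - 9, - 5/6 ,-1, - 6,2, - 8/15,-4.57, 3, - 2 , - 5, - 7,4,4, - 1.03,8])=[  -  9, - 7,-6, - 5, - 4.57, - 2 , - 1.03, - 1, - 5/6, - 8/15,0,1/17,1,2,3, 4, 4, 5, 8]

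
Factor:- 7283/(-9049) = 7283^1*9049^ ( - 1)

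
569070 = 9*63230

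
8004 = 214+7790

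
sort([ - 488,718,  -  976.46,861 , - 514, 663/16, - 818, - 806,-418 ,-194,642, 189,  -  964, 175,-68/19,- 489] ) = [ - 976.46, - 964, -818, - 806, - 514, - 489, - 488, - 418, - 194, - 68/19, 663/16, 175  ,  189, 642,718,861 ] 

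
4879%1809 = 1261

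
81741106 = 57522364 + 24218742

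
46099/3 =15366  +  1/3 =15366.33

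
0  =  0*5927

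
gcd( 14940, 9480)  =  60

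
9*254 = 2286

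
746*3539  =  2640094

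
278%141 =137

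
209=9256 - 9047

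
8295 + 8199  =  16494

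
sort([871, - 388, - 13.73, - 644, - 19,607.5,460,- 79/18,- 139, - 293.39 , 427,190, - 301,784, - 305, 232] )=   [ - 644, - 388, - 305 , - 301,  -  293.39, - 139, - 19,-13.73, - 79/18, 190, 232,427, 460, 607.5, 784,871] 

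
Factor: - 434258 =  - 2^1*11^1*19739^1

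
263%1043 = 263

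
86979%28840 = 459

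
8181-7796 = 385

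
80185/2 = 80185/2=40092.50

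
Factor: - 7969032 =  - 2^3*3^2 * 110681^1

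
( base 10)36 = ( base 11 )33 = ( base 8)44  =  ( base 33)13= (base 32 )14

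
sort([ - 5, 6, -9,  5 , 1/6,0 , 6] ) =[ - 9, - 5, 0, 1/6, 5,  6, 6 ]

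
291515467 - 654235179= - 362719712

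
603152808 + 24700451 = 627853259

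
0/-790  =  0/1 = - 0.00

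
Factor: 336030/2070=487/3 = 3^( - 1 ) * 487^1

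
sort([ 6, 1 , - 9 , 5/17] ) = [ - 9,5/17,1,6 ] 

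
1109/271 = 4 + 25/271=4.09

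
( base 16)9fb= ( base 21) 5GE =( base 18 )7FH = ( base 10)2555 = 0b100111111011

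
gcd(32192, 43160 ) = 8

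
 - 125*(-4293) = 536625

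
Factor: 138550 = 2^1 * 5^2*17^1*163^1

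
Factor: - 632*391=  - 247112= - 2^3* 17^1*23^1*79^1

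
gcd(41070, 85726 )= 2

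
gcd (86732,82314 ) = 2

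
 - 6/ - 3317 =6/3317 = 0.00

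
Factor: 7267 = 13^2*43^1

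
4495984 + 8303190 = 12799174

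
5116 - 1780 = 3336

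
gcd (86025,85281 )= 93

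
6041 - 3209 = 2832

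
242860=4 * 60715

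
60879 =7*8697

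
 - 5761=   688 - 6449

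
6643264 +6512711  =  13155975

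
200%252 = 200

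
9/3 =3 =3.00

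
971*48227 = 46828417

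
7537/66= 7537/66 =114.20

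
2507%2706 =2507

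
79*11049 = 872871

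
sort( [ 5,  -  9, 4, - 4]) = [  -  9 , - 4,4, 5]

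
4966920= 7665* 648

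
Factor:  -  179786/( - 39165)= 482/105 = 2^1* 3^(  -  1 )*5^( - 1 )*7^(-1 )*241^1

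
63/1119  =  21/373 =0.06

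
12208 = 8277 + 3931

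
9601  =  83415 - 73814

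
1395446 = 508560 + 886886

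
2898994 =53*54698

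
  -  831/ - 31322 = 831/31322 = 0.03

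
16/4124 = 4/1031 = 0.00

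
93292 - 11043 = 82249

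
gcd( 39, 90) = 3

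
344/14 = 172/7 = 24.57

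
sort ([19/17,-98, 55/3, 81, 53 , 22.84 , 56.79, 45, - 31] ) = [  -  98,- 31, 19/17,55/3, 22.84, 45,53,56.79, 81]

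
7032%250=32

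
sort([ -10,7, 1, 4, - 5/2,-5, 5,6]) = [ - 10, - 5 , - 5/2, 1,  4,5,6, 7 ] 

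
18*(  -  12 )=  - 216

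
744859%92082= 8203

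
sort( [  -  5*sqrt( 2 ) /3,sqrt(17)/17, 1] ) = [ - 5*sqrt( 2) /3,sqrt( 17)/17, 1]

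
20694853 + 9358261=30053114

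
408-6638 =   -  6230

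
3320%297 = 53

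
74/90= 37/45 = 0.82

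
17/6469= 17/6469= 0.00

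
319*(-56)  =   - 17864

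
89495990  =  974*91885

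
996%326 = 18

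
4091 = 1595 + 2496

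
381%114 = 39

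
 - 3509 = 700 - 4209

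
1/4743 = 1/4743 = 0.00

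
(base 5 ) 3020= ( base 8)601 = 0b110000001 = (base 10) 385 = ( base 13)238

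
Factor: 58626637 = 58626637^1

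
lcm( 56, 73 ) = 4088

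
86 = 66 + 20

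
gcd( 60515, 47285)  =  245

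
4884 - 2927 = 1957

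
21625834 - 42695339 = -21069505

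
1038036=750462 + 287574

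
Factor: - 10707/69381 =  - 3^( - 1)*13^(-1 )*43^1*83^1*593^( - 1) = - 3569/23127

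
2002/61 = 2002/61 = 32.82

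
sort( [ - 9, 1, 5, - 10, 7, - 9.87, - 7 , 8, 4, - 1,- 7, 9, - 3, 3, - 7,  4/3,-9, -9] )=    [-10,  -  9.87, - 9,-9 , - 9, - 7,-7,  -  7, - 3,  -  1, 1, 4/3, 3, 4,5, 7 , 8, 9]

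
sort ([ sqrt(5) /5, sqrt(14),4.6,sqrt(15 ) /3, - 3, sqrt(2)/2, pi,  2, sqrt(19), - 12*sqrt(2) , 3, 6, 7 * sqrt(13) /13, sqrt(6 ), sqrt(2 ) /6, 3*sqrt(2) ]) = [ - 12*sqrt(2),-3,sqrt( 2)/6,sqrt(5)/5, sqrt( 2)/2, sqrt(15 )/3,7*sqrt( 13) /13,2 , sqrt(6 ) , 3,pi, sqrt( 14)  ,  3 * sqrt(2 )  ,  sqrt( 19),4.6,6 ] 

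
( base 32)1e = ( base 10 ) 46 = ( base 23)20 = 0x2E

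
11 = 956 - 945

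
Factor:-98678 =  - 2^1*49339^1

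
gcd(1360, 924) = 4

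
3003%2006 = 997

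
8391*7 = 58737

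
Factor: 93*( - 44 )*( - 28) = 114576 = 2^4*3^1*7^1*11^1  *31^1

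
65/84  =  65/84 = 0.77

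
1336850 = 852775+484075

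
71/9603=71/9603 = 0.01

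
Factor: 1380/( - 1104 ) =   -  2^ (-2)*5^1  =  -  5/4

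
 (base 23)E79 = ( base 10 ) 7576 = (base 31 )7rc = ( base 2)1110110011000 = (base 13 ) 35aa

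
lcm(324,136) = 11016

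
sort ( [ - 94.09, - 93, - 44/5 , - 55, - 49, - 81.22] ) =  [-94.09,-93, - 81.22,-55, - 49 , - 44/5] 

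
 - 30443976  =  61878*(-492) 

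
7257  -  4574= 2683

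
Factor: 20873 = 20873^1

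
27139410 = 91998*295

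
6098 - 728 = 5370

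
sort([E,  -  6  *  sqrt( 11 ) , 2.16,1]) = [ - 6*sqrt(11),1, 2.16, E ] 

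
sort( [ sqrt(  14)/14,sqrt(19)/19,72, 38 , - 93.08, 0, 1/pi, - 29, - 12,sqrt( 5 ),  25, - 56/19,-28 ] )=[  -  93.08, - 29, - 28 ,-12, - 56/19,0, sqrt( 19 )/19 , sqrt(14) /14,  1/pi,sqrt(5 ),25,38,72]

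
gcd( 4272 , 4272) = 4272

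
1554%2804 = 1554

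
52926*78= 4128228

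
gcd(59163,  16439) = 1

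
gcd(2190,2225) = 5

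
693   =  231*3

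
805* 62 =49910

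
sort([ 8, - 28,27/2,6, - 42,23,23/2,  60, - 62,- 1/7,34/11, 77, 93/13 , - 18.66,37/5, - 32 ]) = [ - 62, - 42, - 32, - 28, -18.66 , - 1/7,34/11,6,93/13,37/5,8, 23/2,27/2, 23,60,77]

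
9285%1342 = 1233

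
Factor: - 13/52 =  - 2^(  -  2) =- 1/4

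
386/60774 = 193/30387 = 0.01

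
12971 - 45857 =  - 32886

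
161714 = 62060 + 99654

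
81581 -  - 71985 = 153566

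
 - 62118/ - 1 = 62118/1 = 62118.00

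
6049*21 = 127029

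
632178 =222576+409602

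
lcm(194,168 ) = 16296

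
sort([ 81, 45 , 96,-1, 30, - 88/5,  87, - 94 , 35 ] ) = [ - 94,  -  88/5, - 1,30,  35, 45,81, 87, 96 ] 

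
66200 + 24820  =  91020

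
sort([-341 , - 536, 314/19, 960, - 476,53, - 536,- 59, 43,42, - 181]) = [ - 536,-536, - 476, - 341,  -  181, - 59, 314/19,42,43, 53, 960] 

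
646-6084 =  - 5438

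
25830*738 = 19062540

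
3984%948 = 192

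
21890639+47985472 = 69876111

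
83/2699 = 83/2699 = 0.03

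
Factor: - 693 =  - 3^2*7^1 * 11^1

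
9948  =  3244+6704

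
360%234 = 126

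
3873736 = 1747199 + 2126537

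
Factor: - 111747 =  - 3^1*193^2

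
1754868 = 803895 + 950973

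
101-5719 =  - 5618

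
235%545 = 235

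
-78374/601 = -131  +  357/601 =- 130.41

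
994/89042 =497/44521 = 0.01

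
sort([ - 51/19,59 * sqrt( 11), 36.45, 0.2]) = [  -  51/19,0.2, 36.45, 59*sqrt( 11 )]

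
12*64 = 768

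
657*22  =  14454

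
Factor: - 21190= - 2^1*5^1*13^1*163^1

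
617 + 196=813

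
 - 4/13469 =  - 4/13469 = - 0.00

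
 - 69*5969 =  - 411861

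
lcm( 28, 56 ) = 56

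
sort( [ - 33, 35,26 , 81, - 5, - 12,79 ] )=[-33 , - 12 , - 5,26,35,79,81] 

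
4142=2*2071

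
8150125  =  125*65201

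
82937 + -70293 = 12644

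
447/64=6 + 63/64=6.98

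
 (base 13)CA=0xA6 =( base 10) 166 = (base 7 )325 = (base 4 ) 2212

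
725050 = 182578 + 542472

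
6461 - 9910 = -3449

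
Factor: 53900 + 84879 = 138779 = 107^1*1297^1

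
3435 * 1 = 3435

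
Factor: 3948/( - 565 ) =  - 2^2*3^1*5^( - 1)*7^1*47^1*113^( - 1) 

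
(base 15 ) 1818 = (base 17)10gd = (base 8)12116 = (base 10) 5198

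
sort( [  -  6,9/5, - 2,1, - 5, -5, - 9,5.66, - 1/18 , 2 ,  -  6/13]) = [-9, - 6 , - 5, - 5 , - 2, - 6/13,-1/18,  1, 9/5, 2, 5.66 ] 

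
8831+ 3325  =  12156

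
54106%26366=1374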